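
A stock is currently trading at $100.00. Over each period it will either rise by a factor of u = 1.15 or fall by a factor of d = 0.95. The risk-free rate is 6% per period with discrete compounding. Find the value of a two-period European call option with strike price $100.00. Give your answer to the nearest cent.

$12.76

Risk-neutral probability p = (1 + 0.06 − 0.95)/(1.15 − 0.95) = 0.1100/0.2000 = 0.5500
Terminal stock prices: S_uu = 132.2, S_ud = 109.2, S_dd = 90.25
Terminal payoffs (S − K): max(32.25, 0) = 32.25, max(9.25, 0) = 9.25, max(-9.75, 0) = 0
Node u (S = 115): V_u = 1/1.06·[0.5500·32.2500 + 0.4500·9.2500] = 20.6604
Node d (S = 95): V_d = 1/1.06·[0.5500·9.2500 + 0.4500·0.0000] = 4.7995
Node 0 (S = 100): V_0 = 1/1.06·[0.5500·20.6604 + 0.4500·4.7995] = 12.7575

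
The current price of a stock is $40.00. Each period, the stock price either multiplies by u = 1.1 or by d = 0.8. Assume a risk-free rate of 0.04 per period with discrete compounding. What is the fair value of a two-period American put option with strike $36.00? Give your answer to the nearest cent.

$0.89

Risk-neutral probability p = (1 + 0.04 − 0.8)/(1.1 − 0.8) = 0.2400/0.3000 = 0.8000
Terminal stock prices: S_uu = 48.4, S_ud = 35.2, S_dd = 25.6
Terminal payoffs (K − S): max(-12.4, 0) = 0, max(0.8, 0) = 0.8, max(10.4, 0) = 10.4
Node u (S = 44): continuation = 1/1.04·[0.8000·0.0000 + 0.2000·0.8000] = 0.1538; exercise value = 0.0000 ≤ continuation, so V_u = 0.1538
Node d (S = 32): continuation = 1/1.04·[0.8000·0.8000 + 0.2000·10.4000] = 2.6154; exercise value = 4.0000 > continuation, so V_d = 4.0000 (exercise)
Node 0 (S = 40): continuation = 1/1.04·[0.8000·0.1538 + 0.2000·4.0000] = 0.8876; exercise value = 0.0000 ≤ continuation, so V_0 = 0.8876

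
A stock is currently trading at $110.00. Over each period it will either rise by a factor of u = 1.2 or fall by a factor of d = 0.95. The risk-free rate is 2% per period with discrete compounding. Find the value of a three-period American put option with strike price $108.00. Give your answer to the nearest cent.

$4.81

Risk-neutral probability p = (1 + 0.02 − 0.95)/(1.2 − 0.95) = 0.0700/0.2500 = 0.2800
Terminal stock prices: S_uuu = 190.1, S_uud = 150.5, S_udd = 119.1, S_ddd = 94.31
Terminal payoffs (K − S): max(-82.08, 0) = 0, max(-42.48, 0) = 0, max(-11.13, 0) = 0, max(13.69, 0) = 13.69
Node uu (S = 158.4): continuation = 1/1.02·[0.2800·0.0000 + 0.7200·0.0000] = 0.0000; exercise value = 0.0000 ≤ continuation, so V_uu = 0.0000
Node ud (S = 125.4): continuation = 1/1.02·[0.2800·0.0000 + 0.7200·0.0000] = 0.0000; exercise value = 0.0000 ≤ continuation, so V_ud = 0.0000
Node dd (S = 99.27): continuation = 1/1.02·[0.2800·0.0000 + 0.7200·13.6888] = 9.6626; exercise value = 8.7250 ≤ continuation, so V_dd = 9.6626
Node u (S = 132): continuation = 1/1.02·[0.2800·0.0000 + 0.7200·0.0000] = 0.0000; exercise value = 0.0000 ≤ continuation, so V_u = 0.0000
Node d (S = 104.5): continuation = 1/1.02·[0.2800·0.0000 + 0.7200·9.6626] = 6.8207; exercise value = 3.5000 ≤ continuation, so V_d = 6.8207
Node 0 (S = 110): continuation = 1/1.02·[0.2800·0.0000 + 0.7200·6.8207] = 4.8146; exercise value = 0.0000 ≤ continuation, so V_0 = 4.8146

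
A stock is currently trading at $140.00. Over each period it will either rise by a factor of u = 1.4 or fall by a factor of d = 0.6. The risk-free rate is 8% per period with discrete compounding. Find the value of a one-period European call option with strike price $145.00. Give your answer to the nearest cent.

Risk-neutral probability p = (1 + 0.08 − 0.6)/(1.4 − 0.6) = 0.4800/0.8000 = 0.6000
Terminal stock prices: S_u = 196, S_d = 84
Terminal payoffs (S − K): max(51, 0) = 51, max(-61, 0) = 0
Node 0 (S = 140): V_0 = 1/1.08·[0.6000·51.0000 + 0.4000·0.0000] = 28.3333

$28.33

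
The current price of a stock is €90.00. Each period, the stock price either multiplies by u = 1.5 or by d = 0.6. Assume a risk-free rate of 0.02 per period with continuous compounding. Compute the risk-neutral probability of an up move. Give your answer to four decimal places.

p = 0.4669

Risk-neutral probability p = (e^0.02 − 0.6)/(1.5 − 0.6) = 0.4202/0.9000 = 0.4669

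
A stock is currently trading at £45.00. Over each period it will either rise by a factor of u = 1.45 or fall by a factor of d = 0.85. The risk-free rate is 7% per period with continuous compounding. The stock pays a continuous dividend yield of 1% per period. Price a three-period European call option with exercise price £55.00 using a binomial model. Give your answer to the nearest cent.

£7.92

Per-period risk-free factor R = e^0.07 = 1.0725; dividend-adjusted growth = e^(0.07−0.01) = 1.0618.
Risk-neutral probability p = (1.0618 − 0.85)/(1.45 − 0.85) = 0.2118/0.6000 = 0.3531
Terminal stock prices: S_uuu = 137.2, S_uud = 80.42, S_udd = 47.14, S_ddd = 27.64
Terminal payoffs (S − K): max(82.19, 0) = 82.19, max(25.42, 0) = 25.42, max(-7.857, 0) = 0, max(-27.36, 0) = 0
Node uu (S = 94.61): V_uu = e^(−0.07)·[0.3531·82.1881 + 0.6469·25.4206] = 42.3894
Node ud (S = 55.46): V_ud = e^(−0.07)·[0.3531·25.4206 + 0.6469·0.0000] = 8.3683
Node dd (S = 32.51): V_dd = e^(−0.07)·[0.3531·0.0000 + 0.6469·0.0000] = 0.0000
Node u (S = 65.25): V_u = e^(−0.07)·[0.3531·42.3894 + 0.6469·8.3683] = 19.0020
Node d (S = 38.25): V_d = e^(−0.07)·[0.3531·8.3683 + 0.6469·0.0000] = 2.7548
Node 0 (S = 45): V_0 = e^(−0.07)·[0.3531·19.0020 + 0.6469·2.7548] = 7.9170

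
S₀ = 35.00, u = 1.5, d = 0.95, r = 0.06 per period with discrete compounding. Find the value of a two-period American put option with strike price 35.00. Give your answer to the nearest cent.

Risk-neutral probability p = (1 + 0.06 − 0.95)/(1.5 − 0.95) = 0.1100/0.5500 = 0.2000
Terminal stock prices: S_uu = 78.75, S_ud = 49.88, S_dd = 31.59
Terminal payoffs (K − S): max(-43.75, 0) = 0, max(-14.88, 0) = 0, max(3.413, 0) = 3.413
Node u (S = 52.5): continuation = 1/1.06·[0.2000·0.0000 + 0.8000·0.0000] = 0.0000; exercise value = 0.0000 ≤ continuation, so V_u = 0.0000
Node d (S = 33.25): continuation = 1/1.06·[0.2000·0.0000 + 0.8000·3.4125] = 2.5755; exercise value = 1.7500 ≤ continuation, so V_d = 2.5755
Node 0 (S = 35): continuation = 1/1.06·[0.2000·0.0000 + 0.8000·2.5755] = 1.9438; exercise value = 0.0000 ≤ continuation, so V_0 = 1.9438

1.94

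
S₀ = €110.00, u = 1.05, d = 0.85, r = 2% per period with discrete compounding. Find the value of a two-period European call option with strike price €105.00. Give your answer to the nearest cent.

Risk-neutral probability p = (1 + 0.02 − 0.85)/(1.05 − 0.85) = 0.1700/0.2000 = 0.8500
Terminal stock prices: S_uu = 121.3, S_ud = 98.17, S_dd = 79.47
Terminal payoffs (S − K): max(16.28, 0) = 16.28, max(-6.825, 0) = 0, max(-25.53, 0) = 0
Node u (S = 115.5): V_u = 1/1.02·[0.8500·16.2750 + 0.1500·0.0000] = 13.5625
Node d (S = 93.5): V_d = 1/1.02·[0.8500·0.0000 + 0.1500·0.0000] = 0.0000
Node 0 (S = 110): V_0 = 1/1.02·[0.8500·13.5625 + 0.1500·0.0000] = 11.3021

€11.30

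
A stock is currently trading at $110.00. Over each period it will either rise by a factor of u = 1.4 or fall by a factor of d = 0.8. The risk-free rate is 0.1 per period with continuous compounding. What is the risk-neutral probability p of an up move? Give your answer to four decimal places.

Risk-neutral probability p = (e^0.1 − 0.8)/(1.4 − 0.8) = 0.3052/0.6000 = 0.5086

p = 0.5086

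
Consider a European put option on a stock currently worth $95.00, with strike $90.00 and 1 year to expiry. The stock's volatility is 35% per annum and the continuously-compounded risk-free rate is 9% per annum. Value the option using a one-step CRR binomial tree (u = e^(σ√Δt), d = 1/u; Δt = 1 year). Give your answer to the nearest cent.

CRR parameters: u = e^(σ√Δt) = e^(0.35·√1) = 1.4191, d = 1/u = 0.7047
Per-period rate: rΔt = 0.09·1 = 0.09, so R = e^0.09 = 1.0942
Risk-neutral probability p = (e^0.09 − 0.7047)/(1.4191 − 0.7047) = 0.3895/0.7144 = 0.5452
Terminal stock prices: S_u = 134.8, S_d = 66.95
Terminal payoffs (K − S): max(-44.81, 0) = 0, max(23.05, 0) = 23.05
Node 0 (S = 95): V_0 = e^(−0.09)·[0.5452·0.0000 + 0.4548·23.0546] = 9.5826

$9.58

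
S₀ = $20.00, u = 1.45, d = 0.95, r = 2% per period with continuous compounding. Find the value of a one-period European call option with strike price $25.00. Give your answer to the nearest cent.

Risk-neutral probability p = (e^0.02 − 0.95)/(1.45 − 0.95) = 0.0702/0.5000 = 0.1404
Terminal stock prices: S_u = 29, S_d = 19
Terminal payoffs (S − K): max(4, 0) = 4, max(-6, 0) = 0
Node 0 (S = 20): V_0 = e^(−0.02)·[0.1404·4.0000 + 0.8596·0.0000] = 0.5505

$0.55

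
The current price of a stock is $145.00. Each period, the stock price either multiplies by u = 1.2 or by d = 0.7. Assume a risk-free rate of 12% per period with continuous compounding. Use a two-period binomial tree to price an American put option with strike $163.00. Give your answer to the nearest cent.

Risk-neutral probability p = (e^0.12 − 0.7)/(1.2 − 0.7) = 0.4275/0.5000 = 0.8550
Terminal stock prices: S_uu = 208.8, S_ud = 121.8, S_dd = 71.05
Terminal payoffs (K − S): max(-45.8, 0) = 0, max(41.2, 0) = 41.2, max(91.95, 0) = 91.95
Node u (S = 174): continuation = e^(−0.12)·[0.8550·0.0000 + 0.1450·41.2000] = 5.2987; exercise value = 0.0000 ≤ continuation, so V_u = 5.2987
Node d (S = 101.5): continuation = e^(−0.12)·[0.8550·41.2000 + 0.1450·91.9500] = 43.0680; exercise value = 61.5000 > continuation, so V_d = 61.5000 (exercise)
Node 0 (S = 145): continuation = e^(−0.12)·[0.8550·5.2987 + 0.1450·61.5000] = 11.9275; exercise value = 18.0000 > continuation, so V_0 = 18.0000 (exercise)

$18.00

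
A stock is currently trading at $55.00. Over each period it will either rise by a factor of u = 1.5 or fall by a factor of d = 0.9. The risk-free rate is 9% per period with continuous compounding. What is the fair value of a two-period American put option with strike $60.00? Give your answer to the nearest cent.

Risk-neutral probability p = (e^0.09 − 0.9)/(1.5 − 0.9) = 0.1942/0.6000 = 0.3236
Terminal stock prices: S_uu = 123.8, S_ud = 74.25, S_dd = 44.55
Terminal payoffs (K − S): max(-63.75, 0) = 0, max(-14.25, 0) = 0, max(15.45, 0) = 15.45
Node u (S = 82.5): continuation = e^(−0.09)·[0.3236·0.0000 + 0.6764·0.0000] = 0.0000; exercise value = 0.0000 ≤ continuation, so V_u = 0.0000
Node d (S = 49.5): continuation = e^(−0.09)·[0.3236·0.0000 + 0.6764·15.4500] = 9.5506; exercise value = 10.5000 > continuation, so V_d = 10.5000 (exercise)
Node 0 (S = 55): continuation = e^(−0.09)·[0.3236·0.0000 + 0.6764·10.5000] = 6.4907; exercise value = 5.0000 ≤ continuation, so V_0 = 6.4907

$6.49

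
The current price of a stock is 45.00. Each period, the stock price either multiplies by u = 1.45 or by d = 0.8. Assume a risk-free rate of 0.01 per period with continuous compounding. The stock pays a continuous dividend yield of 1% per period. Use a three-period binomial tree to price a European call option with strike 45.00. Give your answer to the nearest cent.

8.46

Per-period risk-free factor R = e^0.01 = 1.0101; dividend-adjusted growth = e^(0.01−0.01) = 1.0000.
Risk-neutral probability p = (1.0000 − 0.8)/(1.45 − 0.8) = 0.2000/0.6500 = 0.3077
Terminal stock prices: S_uuu = 137.2, S_uud = 75.69, S_udd = 41.76, S_ddd = 23.04
Terminal payoffs (S − K): max(92.19, 0) = 92.19, max(30.69, 0) = 30.69, max(-3.24, 0) = 0, max(-21.96, 0) = 0
Node uu (S = 94.61): V_uu = e^(−0.01)·[0.3077·92.1881 + 0.6923·30.6900] = 49.1188
Node ud (S = 52.2): V_ud = e^(−0.01)·[0.3077·30.6900 + 0.6923·0.0000] = 9.3491
Node dd (S = 28.8): V_dd = e^(−0.01)·[0.3077·0.0000 + 0.6923·0.0000] = 0.0000
Node u (S = 65.25): V_u = e^(−0.01)·[0.3077·49.1188 + 0.6923·9.3491] = 21.3712
Node d (S = 36): V_d = e^(−0.01)·[0.3077·9.3491 + 0.6923·0.0000] = 2.8480
Node 0 (S = 45): V_0 = e^(−0.01)·[0.3077·21.3712 + 0.6923·2.8480] = 8.4624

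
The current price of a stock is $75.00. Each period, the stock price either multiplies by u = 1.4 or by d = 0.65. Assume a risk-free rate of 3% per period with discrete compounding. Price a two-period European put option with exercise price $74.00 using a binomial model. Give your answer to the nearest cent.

Risk-neutral probability p = (1 + 0.03 − 0.65)/(1.4 − 0.65) = 0.3800/0.7500 = 0.5067
Terminal stock prices: S_uu = 147, S_ud = 68.25, S_dd = 31.69
Terminal payoffs (K − S): max(-73, 0) = 0, max(5.75, 0) = 5.75, max(42.31, 0) = 42.31
Node u (S = 105): V_u = 1/1.03·[0.5067·0.0000 + 0.4933·5.7500] = 2.7540
Node d (S = 48.75): V_d = 1/1.03·[0.5067·5.7500 + 0.4933·42.3125] = 23.0947
Node 0 (S = 75): V_0 = 1/1.03·[0.5067·2.7540 + 0.4933·23.0947] = 12.4163

$12.42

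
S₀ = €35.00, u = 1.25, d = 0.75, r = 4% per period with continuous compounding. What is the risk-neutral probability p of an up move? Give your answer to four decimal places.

p = 0.5816

Risk-neutral probability p = (e^0.04 − 0.75)/(1.25 − 0.75) = 0.2908/0.5000 = 0.5816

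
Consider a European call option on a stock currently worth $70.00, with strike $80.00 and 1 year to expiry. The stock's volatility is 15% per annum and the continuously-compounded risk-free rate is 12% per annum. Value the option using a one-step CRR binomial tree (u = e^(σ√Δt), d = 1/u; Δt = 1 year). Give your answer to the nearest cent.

$1.04

CRR parameters: u = e^(σ√Δt) = e^(0.15·√1) = 1.1618, d = 1/u = 0.8607
Per-period rate: rΔt = 0.12·1 = 0.12, so R = e^0.12 = 1.1275
Risk-neutral probability p = (e^0.12 − 0.8607)/(1.1618 − 0.8607) = 0.2668/0.3011 = 0.8860
Terminal stock prices: S_u = 81.33, S_d = 60.25
Terminal payoffs (S − K): max(1.328, 0) = 1.328, max(-19.75, 0) = 0
Node 0 (S = 70): V_0 = e^(−0.12)·[0.8860·1.3284 + 0.1140·0.0000] = 1.0438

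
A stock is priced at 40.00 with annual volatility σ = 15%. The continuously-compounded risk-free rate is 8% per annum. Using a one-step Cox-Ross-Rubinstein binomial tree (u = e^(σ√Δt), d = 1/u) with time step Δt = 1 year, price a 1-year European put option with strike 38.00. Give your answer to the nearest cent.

CRR parameters: u = e^(σ√Δt) = e^(0.15·√1) = 1.1618, d = 1/u = 0.8607
Per-period rate: rΔt = 0.08·1 = 0.08, so R = e^0.08 = 1.0833
Risk-neutral probability p = (e^0.08 − 0.8607)/(1.1618 − 0.8607) = 0.2226/0.3011 = 0.7392
Terminal stock prices: S_u = 46.47, S_d = 34.43
Terminal payoffs (K − S): max(-8.473, 0) = 0, max(3.572, 0) = 3.572
Node 0 (S = 40): V_0 = e^(−0.08)·[0.7392·0.0000 + 0.2608·3.5717] = 0.8600

0.86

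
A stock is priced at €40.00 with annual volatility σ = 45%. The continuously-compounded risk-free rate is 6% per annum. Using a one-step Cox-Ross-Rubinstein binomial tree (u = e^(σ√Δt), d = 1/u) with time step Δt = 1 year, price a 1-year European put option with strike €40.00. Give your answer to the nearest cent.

CRR parameters: u = e^(σ√Δt) = e^(0.45·√1) = 1.5683, d = 1/u = 0.6376
Per-period rate: rΔt = 0.06·1 = 0.06, so R = e^0.06 = 1.0618
Risk-neutral probability p = (e^0.06 − 0.6376)/(1.5683 − 0.6376) = 0.4242/0.9307 = 0.4558
Terminal stock prices: S_u = 62.73, S_d = 25.51
Terminal payoffs (K − S): max(-22.73, 0) = 0, max(14.49, 0) = 14.49
Node 0 (S = 40): V_0 = e^(−0.06)·[0.4558·0.0000 + 0.5442·14.4949] = 7.4287

€7.43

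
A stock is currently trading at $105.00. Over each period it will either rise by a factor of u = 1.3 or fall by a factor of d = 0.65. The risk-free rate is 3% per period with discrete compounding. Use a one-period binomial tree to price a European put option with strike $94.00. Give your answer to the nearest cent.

Risk-neutral probability p = (1 + 0.03 − 0.65)/(1.3 − 0.65) = 0.3800/0.6500 = 0.5846
Terminal stock prices: S_u = 136.5, S_d = 68.25
Terminal payoffs (K − S): max(-42.5, 0) = 0, max(25.75, 0) = 25.75
Node 0 (S = 105): V_0 = 1/1.03·[0.5846·0.0000 + 0.4154·25.7500] = 10.3846

$10.38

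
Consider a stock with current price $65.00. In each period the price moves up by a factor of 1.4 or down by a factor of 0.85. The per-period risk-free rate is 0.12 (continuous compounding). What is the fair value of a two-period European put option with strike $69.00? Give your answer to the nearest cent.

Risk-neutral probability p = (e^0.12 − 0.85)/(1.4 − 0.85) = 0.2775/0.5500 = 0.5045
Terminal stock prices: S_uu = 127.4, S_ud = 77.35, S_dd = 46.96
Terminal payoffs (K − S): max(-58.4, 0) = 0, max(-8.35, 0) = 0, max(22.04, 0) = 22.04
Node u (S = 91): V_u = e^(−0.12)·[0.5045·0.0000 + 0.4955·0.0000] = 0.0000
Node d (S = 55.25): V_d = e^(−0.12)·[0.5045·0.0000 + 0.4955·22.0375] = 9.6840
Node 0 (S = 65): V_0 = e^(−0.12)·[0.5045·0.0000 + 0.4955·9.6840] = 4.2555

$4.26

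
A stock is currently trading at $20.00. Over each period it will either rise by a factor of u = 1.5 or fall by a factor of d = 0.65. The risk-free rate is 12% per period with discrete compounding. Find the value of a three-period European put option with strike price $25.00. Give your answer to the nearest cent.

Risk-neutral probability p = (1 + 0.12 − 0.65)/(1.5 − 0.65) = 0.4700/0.8500 = 0.5529
Terminal stock prices: S_uuu = 67.5, S_uud = 29.25, S_udd = 12.68, S_ddd = 5.492
Terminal payoffs (K − S): max(-42.5, 0) = 0, max(-4.25, 0) = 0, max(12.32, 0) = 12.32, max(19.51, 0) = 19.51
Node uu (S = 45): V_uu = 1/1.12·[0.5529·0.0000 + 0.4471·0.0000] = 0.0000
Node ud (S = 19.5): V_ud = 1/1.12·[0.5529·0.0000 + 0.4471·12.3250] = 4.9196
Node dd (S = 8.45): V_dd = 1/1.12·[0.5529·12.3250 + 0.4471·19.5075] = 13.8714
Node u (S = 30): V_u = 1/1.12·[0.5529·0.0000 + 0.4471·4.9196] = 1.9637
Node d (S = 13): V_d = 1/1.12·[0.5529·4.9196 + 0.4471·13.8714] = 7.9657
Node 0 (S = 20): V_0 = 1/1.12·[0.5529·1.9637 + 0.4471·7.9657] = 4.1491

$4.15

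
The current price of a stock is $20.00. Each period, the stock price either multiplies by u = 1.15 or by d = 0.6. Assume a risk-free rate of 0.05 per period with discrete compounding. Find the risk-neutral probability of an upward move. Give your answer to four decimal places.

Risk-neutral probability p = (1 + 0.05 − 0.6)/(1.15 − 0.6) = 0.4500/0.5500 = 0.8182

p = 0.8182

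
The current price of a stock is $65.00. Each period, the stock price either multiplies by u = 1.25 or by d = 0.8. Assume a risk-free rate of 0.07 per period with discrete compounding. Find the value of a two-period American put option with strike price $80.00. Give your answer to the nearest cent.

$15.00

Risk-neutral probability p = (1 + 0.07 − 0.8)/(1.25 − 0.8) = 0.2700/0.4500 = 0.6000
Terminal stock prices: S_uu = 101.6, S_ud = 65, S_dd = 41.6
Terminal payoffs (K − S): max(-21.56, 0) = 0, max(15, 0) = 15, max(38.4, 0) = 38.4
Node u (S = 81.25): continuation = 1/1.07·[0.6000·0.0000 + 0.4000·15.0000] = 5.6075; exercise value = 0.0000 ≤ continuation, so V_u = 5.6075
Node d (S = 52): continuation = 1/1.07·[0.6000·15.0000 + 0.4000·38.4000] = 22.7664; exercise value = 28.0000 > continuation, so V_d = 28.0000 (exercise)
Node 0 (S = 65): continuation = 1/1.07·[0.6000·5.6075 + 0.4000·28.0000] = 13.6117; exercise value = 15.0000 > continuation, so V_0 = 15.0000 (exercise)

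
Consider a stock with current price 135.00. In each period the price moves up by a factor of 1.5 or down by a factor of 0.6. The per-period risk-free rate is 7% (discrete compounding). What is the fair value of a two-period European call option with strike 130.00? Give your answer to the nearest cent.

Risk-neutral probability p = (1 + 0.07 − 0.6)/(1.5 − 0.6) = 0.4700/0.9000 = 0.5222
Terminal stock prices: S_uu = 303.8, S_ud = 121.5, S_dd = 48.6
Terminal payoffs (S − K): max(173.8, 0) = 173.8, max(-8.5, 0) = 0, max(-81.4, 0) = 0
Node u (S = 202.5): V_u = 1/1.07·[0.5222·173.7500 + 0.4778·0.0000] = 84.8001
Node d (S = 81): V_d = 1/1.07·[0.5222·0.0000 + 0.4778·0.0000] = 0.0000
Node 0 (S = 135): V_0 = 1/1.07·[0.5222·84.8001 + 0.4778·0.0000] = 41.3874

41.39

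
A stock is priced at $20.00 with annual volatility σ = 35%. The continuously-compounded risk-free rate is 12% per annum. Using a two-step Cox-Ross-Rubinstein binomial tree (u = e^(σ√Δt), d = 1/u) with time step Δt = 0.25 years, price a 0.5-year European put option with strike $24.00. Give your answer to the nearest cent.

CRR parameters: u = e^(σ√Δt) = e^(0.35·√0.25) = 1.1912, d = 1/u = 0.8395
Per-period rate: rΔt = 0.12·0.25 = 0.03, so R = e^0.03 = 1.0305
Risk-neutral probability p = (e^0.03 − 0.8395)/(1.1912 − 0.8395) = 0.1910/0.3518 = 0.5429
Terminal stock prices: S_uu = 28.38, S_ud = 20, S_dd = 14.09
Terminal payoffs (K − S): max(-4.381, 0) = 0, max(4, 0) = 4, max(9.906, 0) = 9.906
Node u (S = 23.82): V_u = e^(−0.03)·[0.5429·0.0000 + 0.4571·4.0000] = 1.7742
Node d (S = 16.79): V_d = e^(−0.03)·[0.5429·4.0000 + 0.4571·9.9062] = 6.5016
Node 0 (S = 20): V_0 = e^(−0.03)·[0.5429·1.7742 + 0.4571·6.5016] = 3.8186

$3.82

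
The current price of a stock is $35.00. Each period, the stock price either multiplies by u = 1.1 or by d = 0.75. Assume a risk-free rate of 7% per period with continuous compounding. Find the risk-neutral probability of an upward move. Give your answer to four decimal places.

Risk-neutral probability p = (e^0.07 − 0.75)/(1.1 − 0.75) = 0.3225/0.3500 = 0.9215

p = 0.9215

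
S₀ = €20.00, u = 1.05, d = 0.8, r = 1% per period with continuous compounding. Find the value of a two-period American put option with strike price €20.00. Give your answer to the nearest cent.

€1.05

Risk-neutral probability p = (e^0.01 − 0.8)/(1.05 − 0.8) = 0.2101/0.2500 = 0.8402
Terminal stock prices: S_uu = 22.05, S_ud = 16.8, S_dd = 12.8
Terminal payoffs (K − S): max(-2.05, 0) = 0, max(3.2, 0) = 3.2, max(7.2, 0) = 7.2
Node u (S = 21): continuation = e^(−0.01)·[0.8402·0.0000 + 0.1598·3.2000] = 0.5063; exercise value = 0.0000 ≤ continuation, so V_u = 0.5063
Node d (S = 16): continuation = e^(−0.01)·[0.8402·3.2000 + 0.1598·7.2000] = 3.8010; exercise value = 4.0000 > continuation, so V_d = 4.0000 (exercise)
Node 0 (S = 20): continuation = e^(−0.01)·[0.8402·0.5063 + 0.1598·4.0000] = 1.0540; exercise value = 0.0000 ≤ continuation, so V_0 = 1.0540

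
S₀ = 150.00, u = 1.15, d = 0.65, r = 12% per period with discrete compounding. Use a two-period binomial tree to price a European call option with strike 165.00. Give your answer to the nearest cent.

Risk-neutral probability p = (1 + 0.12 − 0.65)/(1.15 − 0.65) = 0.4700/0.5000 = 0.9400
Terminal stock prices: S_uu = 198.4, S_ud = 112.1, S_dd = 63.38
Terminal payoffs (S − K): max(33.37, 0) = 33.37, max(-52.88, 0) = 0, max(-101.6, 0) = 0
Node u (S = 172.5): V_u = 1/1.12·[0.9400·33.3750 + 0.0600·0.0000] = 28.0112
Node d (S = 97.5): V_d = 1/1.12·[0.9400·0.0000 + 0.0600·0.0000] = 0.0000
Node 0 (S = 150): V_0 = 1/1.12·[0.9400·28.0112 + 0.0600·0.0000] = 23.5094

23.51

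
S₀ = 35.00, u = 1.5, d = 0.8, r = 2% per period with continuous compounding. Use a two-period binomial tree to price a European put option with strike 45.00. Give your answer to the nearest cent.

11.44

Risk-neutral probability p = (e^0.02 − 0.8)/(1.5 − 0.8) = 0.2202/0.7000 = 0.3146
Terminal stock prices: S_uu = 78.75, S_ud = 42, S_dd = 22.4
Terminal payoffs (K − S): max(-33.75, 0) = 0, max(3, 0) = 3, max(22.6, 0) = 22.6
Node u (S = 52.5): V_u = e^(−0.02)·[0.3146·0.0000 + 0.6854·3.0000] = 2.0156
Node d (S = 28): V_d = e^(−0.02)·[0.3146·3.0000 + 0.6854·22.6000] = 16.1089
Node 0 (S = 35): V_0 = e^(−0.02)·[0.3146·2.0156 + 0.6854·16.1089] = 11.4443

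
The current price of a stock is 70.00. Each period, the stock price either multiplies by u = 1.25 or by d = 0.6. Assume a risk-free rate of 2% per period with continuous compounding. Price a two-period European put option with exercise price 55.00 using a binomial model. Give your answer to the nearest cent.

4.68

Risk-neutral probability p = (e^0.02 − 0.6)/(1.25 − 0.6) = 0.4202/0.6500 = 0.6465
Terminal stock prices: S_uu = 109.4, S_ud = 52.5, S_dd = 25.2
Terminal payoffs (K − S): max(-54.38, 0) = 0, max(2.5, 0) = 2.5, max(29.8, 0) = 29.8
Node u (S = 87.5): V_u = e^(−0.02)·[0.6465·0.0000 + 0.3535·2.5000] = 0.8663
Node d (S = 42): V_d = e^(−0.02)·[0.6465·2.5000 + 0.3535·29.8000] = 11.9109
Node 0 (S = 70): V_0 = e^(−0.02)·[0.6465·0.8663 + 0.3535·11.9109] = 4.6765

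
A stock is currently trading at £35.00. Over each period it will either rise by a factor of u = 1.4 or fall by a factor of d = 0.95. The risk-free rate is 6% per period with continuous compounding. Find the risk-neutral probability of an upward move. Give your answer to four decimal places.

p = 0.2485

Risk-neutral probability p = (e^0.06 − 0.95)/(1.4 − 0.95) = 0.1118/0.4500 = 0.2485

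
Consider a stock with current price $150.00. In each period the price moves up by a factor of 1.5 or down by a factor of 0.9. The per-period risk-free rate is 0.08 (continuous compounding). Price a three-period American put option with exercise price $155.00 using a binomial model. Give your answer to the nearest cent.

Risk-neutral probability p = (e^0.08 − 0.9)/(1.5 − 0.9) = 0.1833/0.6000 = 0.3055
Terminal stock prices: S_uuu = 506.2, S_uud = 303.8, S_udd = 182.2, S_ddd = 109.4
Terminal payoffs (K − S): max(-351.2, 0) = 0, max(-148.8, 0) = 0, max(-27.25, 0) = 0, max(45.65, 0) = 45.65
Node uu (S = 337.5): continuation = e^(−0.08)·[0.3055·0.0000 + 0.6945·0.0000] = 0.0000; exercise value = 0.0000 ≤ continuation, so V_uu = 0.0000
Node ud (S = 202.5): continuation = e^(−0.08)·[0.3055·0.0000 + 0.6945·0.0000] = 0.0000; exercise value = 0.0000 ≤ continuation, so V_ud = 0.0000
Node dd (S = 121.5): continuation = e^(−0.08)·[0.3055·0.0000 + 0.6945·45.6500] = 29.2673; exercise value = 33.5000 > continuation, so V_dd = 33.5000 (exercise)
Node u (S = 225): continuation = e^(−0.08)·[0.3055·0.0000 + 0.6945·0.0000] = 0.0000; exercise value = 0.0000 ≤ continuation, so V_u = 0.0000
Node d (S = 135): continuation = e^(−0.08)·[0.3055·0.0000 + 0.6945·33.5000] = 21.4777; exercise value = 20.0000 ≤ continuation, so V_d = 21.4777
Node 0 (S = 150): continuation = e^(−0.08)·[0.3055·0.0000 + 0.6945·21.4777] = 13.7698; exercise value = 5.0000 ≤ continuation, so V_0 = 13.7698

$13.77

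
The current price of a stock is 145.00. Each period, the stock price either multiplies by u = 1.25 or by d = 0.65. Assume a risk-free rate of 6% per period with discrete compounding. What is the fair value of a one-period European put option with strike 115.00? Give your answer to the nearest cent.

6.20

Risk-neutral probability p = (1 + 0.06 − 0.65)/(1.25 − 0.65) = 0.4100/0.6000 = 0.6833
Terminal stock prices: S_u = 181.2, S_d = 94.25
Terminal payoffs (K − S): max(-66.25, 0) = 0, max(20.75, 0) = 20.75
Node 0 (S = 145): V_0 = 1/1.06·[0.6833·0.0000 + 0.3167·20.7500] = 6.1989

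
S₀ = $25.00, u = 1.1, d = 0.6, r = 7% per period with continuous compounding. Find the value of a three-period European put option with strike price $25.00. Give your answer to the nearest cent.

Risk-neutral probability p = (e^0.07 − 0.6)/(1.1 − 0.6) = 0.4725/0.5000 = 0.9450
Terminal stock prices: S_uuu = 33.28, S_uud = 18.15, S_udd = 9.9, S_ddd = 5.4
Terminal payoffs (K − S): max(-8.275, 0) = 0, max(6.85, 0) = 6.85, max(15.1, 0) = 15.1, max(19.6, 0) = 19.6
Node uu (S = 30.25): V_uu = e^(−0.07)·[0.9450·0.0000 + 0.0550·6.8500] = 0.3512
Node ud (S = 16.5): V_ud = e^(−0.07)·[0.9450·6.8500 + 0.0550·15.1000] = 6.8098
Node dd (S = 9): V_dd = e^(−0.07)·[0.9450·15.1000 + 0.0550·19.6000] = 14.3098
Node u (S = 27.5): V_u = e^(−0.07)·[0.9450·0.3512 + 0.0550·6.8098] = 0.6585
Node d (S = 15): V_d = e^(−0.07)·[0.9450·6.8098 + 0.0550·14.3098] = 6.7340
Node 0 (S = 25): V_0 = e^(−0.07)·[0.9450·0.6585 + 0.0550·6.7340] = 0.9255

$0.93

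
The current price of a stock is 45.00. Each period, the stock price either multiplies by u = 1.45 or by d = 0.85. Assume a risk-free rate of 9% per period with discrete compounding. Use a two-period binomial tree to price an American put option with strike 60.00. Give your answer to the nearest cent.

15.00

Risk-neutral probability p = (1 + 0.09 − 0.85)/(1.45 − 0.85) = 0.2400/0.6000 = 0.4000
Terminal stock prices: S_uu = 94.61, S_ud = 55.46, S_dd = 32.51
Terminal payoffs (K − S): max(-34.61, 0) = 0, max(4.538, 0) = 4.538, max(27.49, 0) = 27.49
Node u (S = 65.25): continuation = 1/1.09·[0.4000·0.0000 + 0.6000·4.5375] = 2.4977; exercise value = 0.0000 ≤ continuation, so V_u = 2.4977
Node d (S = 38.25): continuation = 1/1.09·[0.4000·4.5375 + 0.6000·27.4875] = 16.7959; exercise value = 21.7500 > continuation, so V_d = 21.7500 (exercise)
Node 0 (S = 45): continuation = 1/1.09·[0.4000·2.4977 + 0.6000·21.7500] = 12.8891; exercise value = 15.0000 > continuation, so V_0 = 15.0000 (exercise)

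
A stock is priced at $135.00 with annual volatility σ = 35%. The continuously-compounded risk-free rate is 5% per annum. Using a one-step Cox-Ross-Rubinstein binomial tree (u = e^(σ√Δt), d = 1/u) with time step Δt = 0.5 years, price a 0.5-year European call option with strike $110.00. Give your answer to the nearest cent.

CRR parameters: u = e^(σ√Δt) = e^(0.35·√0.5) = 1.2808, d = 1/u = 0.7808
Per-period rate: rΔt = 0.05·0.5 = 0.025, so R = e^0.025 = 1.0253
Risk-neutral probability p = (e^0.025 − 0.7808)/(1.2808 − 0.7808) = 0.2446/0.5000 = 0.4891
Terminal stock prices: S_u = 172.9, S_d = 105.4
Terminal payoffs (S − K): max(62.91, 0) = 62.91, max(-4.597, 0) = 0
Node 0 (S = 135): V_0 = e^(−0.025)·[0.4891·62.9084 + 0.5109·0.0000] = 30.0069

$30.01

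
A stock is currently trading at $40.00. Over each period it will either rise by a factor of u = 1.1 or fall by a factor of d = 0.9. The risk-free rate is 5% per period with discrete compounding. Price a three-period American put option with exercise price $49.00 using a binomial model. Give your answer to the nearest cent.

Risk-neutral probability p = (1 + 0.05 − 0.9)/(1.1 − 0.9) = 0.1500/0.2000 = 0.7500
Terminal stock prices: S_uuu = 53.24, S_uud = 43.56, S_udd = 35.64, S_ddd = 29.16
Terminal payoffs (K − S): max(-4.24, 0) = 0, max(5.44, 0) = 5.44, max(13.36, 0) = 13.36, max(19.84, 0) = 19.84
Node uu (S = 48.4): continuation = 1/1.05·[0.7500·0.0000 + 0.2500·5.4400] = 1.2952; exercise value = 0.6000 ≤ continuation, so V_uu = 1.2952
Node ud (S = 39.6): continuation = 1/1.05·[0.7500·5.4400 + 0.2500·13.3600] = 7.0667; exercise value = 9.4000 > continuation, so V_ud = 9.4000 (exercise)
Node dd (S = 32.4): continuation = 1/1.05·[0.7500·13.3600 + 0.2500·19.8400] = 14.2667; exercise value = 16.6000 > continuation, so V_dd = 16.6000 (exercise)
Node u (S = 44): continuation = 1/1.05·[0.7500·1.2952 + 0.2500·9.4000] = 3.1633; exercise value = 5.0000 > continuation, so V_u = 5.0000 (exercise)
Node d (S = 36): continuation = 1/1.05·[0.7500·9.4000 + 0.2500·16.6000] = 10.6667; exercise value = 13.0000 > continuation, so V_d = 13.0000 (exercise)
Node 0 (S = 40): continuation = 1/1.05·[0.7500·5.0000 + 0.2500·13.0000] = 6.6667; exercise value = 9.0000 > continuation, so V_0 = 9.0000 (exercise)

$9.00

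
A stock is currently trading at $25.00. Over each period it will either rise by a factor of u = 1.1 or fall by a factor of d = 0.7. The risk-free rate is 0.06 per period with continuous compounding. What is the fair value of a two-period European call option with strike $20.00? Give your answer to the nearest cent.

$7.44

Risk-neutral probability p = (e^0.06 − 0.7)/(1.1 − 0.7) = 0.3618/0.4000 = 0.9046
Terminal stock prices: S_uu = 30.25, S_ud = 19.25, S_dd = 12.25
Terminal payoffs (S − K): max(10.25, 0) = 10.25, max(-0.75, 0) = 0, max(-7.75, 0) = 0
Node u (S = 27.5): V_u = e^(−0.06)·[0.9046·10.2500 + 0.0954·0.0000] = 8.7321
Node d (S = 17.5): V_d = e^(−0.06)·[0.9046·0.0000 + 0.0954·0.0000] = 0.0000
Node 0 (S = 25): V_0 = e^(−0.06)·[0.9046·8.7321 + 0.0954·0.0000] = 7.4390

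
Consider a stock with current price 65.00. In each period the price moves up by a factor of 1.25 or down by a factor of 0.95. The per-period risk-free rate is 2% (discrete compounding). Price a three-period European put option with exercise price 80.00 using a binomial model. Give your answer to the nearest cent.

12.89

Risk-neutral probability p = (1 + 0.02 − 0.95)/(1.25 − 0.95) = 0.0700/0.3000 = 0.2333
Terminal stock prices: S_uuu = 127, S_uud = 96.48, S_udd = 73.33, S_ddd = 55.73
Terminal payoffs (K − S): max(-46.95, 0) = 0, max(-16.48, 0) = 0, max(6.672, 0) = 6.672, max(24.27, 0) = 24.27
Node uu (S = 101.6): V_uu = 1/1.02·[0.2333·0.0000 + 0.7667·0.0000] = 0.0000
Node ud (S = 77.19): V_ud = 1/1.02·[0.2333·0.0000 + 0.7667·6.6719] = 5.0148
Node dd (S = 58.66): V_dd = 1/1.02·[0.2333·6.6719 + 0.7667·24.2706] = 19.7689
Node u (S = 81.25): V_u = 1/1.02·[0.2333·0.0000 + 0.7667·5.0148] = 3.7693
Node d (S = 61.75): V_d = 1/1.02·[0.2333·5.0148 + 0.7667·19.7689] = 16.0061
Node 0 (S = 65): V_0 = 1/1.02·[0.2333·3.7693 + 0.7667·16.0061] = 12.8930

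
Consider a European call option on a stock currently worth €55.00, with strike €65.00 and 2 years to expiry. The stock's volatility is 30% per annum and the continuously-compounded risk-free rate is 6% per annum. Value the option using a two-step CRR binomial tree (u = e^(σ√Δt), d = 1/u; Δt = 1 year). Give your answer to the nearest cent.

€8.68

CRR parameters: u = e^(σ√Δt) = e^(0.3·√1) = 1.3499, d = 1/u = 0.7408
Per-period rate: rΔt = 0.06·1 = 0.06, so R = e^0.06 = 1.0618
Risk-neutral probability p = (e^0.06 − 0.7408)/(1.3499 − 0.7408) = 0.3210/0.6090 = 0.5271
Terminal stock prices: S_uu = 100.2, S_ud = 55, S_dd = 30.18
Terminal payoffs (S − K): max(35.22, 0) = 35.22, max(-10, 0) = 0, max(-34.82, 0) = 0
Node u (S = 74.24): V_u = e^(−0.06)·[0.5271·35.2165 + 0.4729·0.0000] = 17.4813
Node d (S = 40.75): V_d = e^(−0.06)·[0.5271·0.0000 + 0.4729·0.0000] = 0.0000
Node 0 (S = 55): V_0 = e^(−0.06)·[0.5271·17.4813 + 0.4729·0.0000] = 8.6776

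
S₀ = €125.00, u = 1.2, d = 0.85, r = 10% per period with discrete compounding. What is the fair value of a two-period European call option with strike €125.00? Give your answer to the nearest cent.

Risk-neutral probability p = (1 + 0.1 − 0.85)/(1.2 − 0.85) = 0.2500/0.3500 = 0.7143
Terminal stock prices: S_uu = 180, S_ud = 127.5, S_dd = 90.31
Terminal payoffs (S − K): max(55, 0) = 55, max(2.5, 0) = 2.5, max(-34.69, 0) = 0
Node u (S = 150): V_u = 1/1.1·[0.7143·55.0000 + 0.2857·2.5000] = 36.3636
Node d (S = 106.2): V_d = 1/1.1·[0.7143·2.5000 + 0.2857·0.0000] = 1.6234
Node 0 (S = 125): V_0 = 1/1.1·[0.7143·36.3636 + 0.2857·1.6234] = 24.0344

€24.03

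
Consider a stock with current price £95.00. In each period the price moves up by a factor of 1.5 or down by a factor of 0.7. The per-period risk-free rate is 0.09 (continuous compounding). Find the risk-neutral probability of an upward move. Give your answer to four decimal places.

Risk-neutral probability p = (e^0.09 − 0.7)/(1.5 − 0.7) = 0.3942/0.8000 = 0.4927

p = 0.4927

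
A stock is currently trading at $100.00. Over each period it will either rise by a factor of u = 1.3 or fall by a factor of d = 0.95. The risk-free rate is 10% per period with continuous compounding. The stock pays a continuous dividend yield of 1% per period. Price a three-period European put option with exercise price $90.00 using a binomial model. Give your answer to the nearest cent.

Per-period risk-free factor R = e^0.1 = 1.1052; dividend-adjusted growth = e^(0.1−0.01) = 1.0942.
Risk-neutral probability p = (1.0942 − 0.95)/(1.3 − 0.95) = 0.1442/0.3500 = 0.4119
Terminal stock prices: S_uuu = 219.7, S_uud = 160.6, S_udd = 117.3, S_ddd = 85.74
Terminal payoffs (K − S): max(-129.7, 0) = 0, max(-70.55, 0) = 0, max(-27.33, 0) = 0, max(4.263, 0) = 4.263
Node uu (S = 169): V_uu = e^(−0.1)·[0.4119·0.0000 + 0.5881·0.0000] = 0.0000
Node ud (S = 123.5): V_ud = e^(−0.1)·[0.4119·0.0000 + 0.5881·0.0000] = 0.0000
Node dd (S = 90.25): V_dd = e^(−0.1)·[0.4119·0.0000 + 0.5881·4.2625] = 2.2681
Node u (S = 130): V_u = e^(−0.1)·[0.4119·0.0000 + 0.5881·0.0000] = 0.0000
Node d (S = 95): V_d = e^(−0.1)·[0.4119·0.0000 + 0.5881·2.2681] = 1.2069
Node 0 (S = 100): V_0 = e^(−0.1)·[0.4119·0.0000 + 0.5881·1.2069] = 0.6422

$0.64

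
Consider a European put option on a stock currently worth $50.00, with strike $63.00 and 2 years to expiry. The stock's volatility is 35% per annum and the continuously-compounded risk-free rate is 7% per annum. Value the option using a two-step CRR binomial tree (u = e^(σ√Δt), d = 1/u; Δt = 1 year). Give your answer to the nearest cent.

CRR parameters: u = e^(σ√Δt) = e^(0.35·√1) = 1.4191, d = 1/u = 0.7047
Per-period rate: rΔt = 0.07·1 = 0.07, so R = e^0.07 = 1.0725
Risk-neutral probability p = (e^0.07 − 0.7047)/(1.4191 − 0.7047) = 0.3678/0.7144 = 0.5149
Terminal stock prices: S_uu = 100.7, S_ud = 50, S_dd = 24.83
Terminal payoffs (K − S): max(-37.69, 0) = 0, max(13, 0) = 13, max(38.17, 0) = 38.17
Node u (S = 70.95): V_u = e^(−0.07)·[0.5149·0.0000 + 0.4851·13.0000] = 5.8802
Node d (S = 35.23): V_d = e^(−0.07)·[0.5149·13.0000 + 0.4851·38.1707] = 23.5064
Node 0 (S = 50): V_0 = e^(−0.07)·[0.5149·5.8802 + 0.4851·23.5064] = 13.4554

$13.46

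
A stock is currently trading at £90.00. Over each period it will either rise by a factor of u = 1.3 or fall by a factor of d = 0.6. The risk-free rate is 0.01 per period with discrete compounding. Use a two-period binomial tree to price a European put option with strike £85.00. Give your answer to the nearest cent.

Risk-neutral probability p = (1 + 0.01 − 0.6)/(1.3 − 0.6) = 0.4100/0.7000 = 0.5857
Terminal stock prices: S_uu = 152.1, S_ud = 70.2, S_dd = 32.4
Terminal payoffs (K − S): max(-67.1, 0) = 0, max(14.8, 0) = 14.8, max(52.6, 0) = 52.6
Node u (S = 117): V_u = 1/1.01·[0.5857·0.0000 + 0.4143·14.8000] = 6.0707
Node d (S = 54): V_d = 1/1.01·[0.5857·14.8000 + 0.4143·52.6000] = 30.1584
Node 0 (S = 90): V_0 = 1/1.01·[0.5857·6.0707 + 0.4143·30.1584] = 15.8910

£15.89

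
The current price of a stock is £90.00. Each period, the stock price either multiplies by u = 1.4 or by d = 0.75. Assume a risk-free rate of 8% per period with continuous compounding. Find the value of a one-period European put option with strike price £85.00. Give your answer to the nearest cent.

£7.87

Risk-neutral probability p = (e^0.08 − 0.75)/(1.4 − 0.75) = 0.3333/0.6500 = 0.5127
Terminal stock prices: S_u = 126, S_d = 67.5
Terminal payoffs (K − S): max(-41, 0) = 0, max(17.5, 0) = 17.5
Node 0 (S = 90): V_0 = e^(−0.08)·[0.5127·0.0000 + 0.4873·17.5000] = 7.8713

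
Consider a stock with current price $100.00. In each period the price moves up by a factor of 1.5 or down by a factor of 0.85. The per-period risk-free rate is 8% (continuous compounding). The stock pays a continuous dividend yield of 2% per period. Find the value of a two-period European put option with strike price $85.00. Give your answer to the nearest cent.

$4.94

Per-period risk-free factor R = e^0.08 = 1.0833; dividend-adjusted growth = e^(0.08−0.02) = 1.0618.
Risk-neutral probability p = (1.0618 − 0.85)/(1.5 − 0.85) = 0.2118/0.6500 = 0.3259
Terminal stock prices: S_uu = 225, S_ud = 127.5, S_dd = 72.25
Terminal payoffs (K − S): max(-140, 0) = 0, max(-42.5, 0) = 0, max(12.75, 0) = 12.75
Node u (S = 150): V_u = e^(−0.08)·[0.3259·0.0000 + 0.6741·0.0000] = 0.0000
Node d (S = 85): V_d = e^(−0.08)·[0.3259·0.0000 + 0.6741·12.7500] = 7.9339
Node 0 (S = 100): V_0 = e^(−0.08)·[0.3259·0.0000 + 0.6741·7.9339] = 4.9371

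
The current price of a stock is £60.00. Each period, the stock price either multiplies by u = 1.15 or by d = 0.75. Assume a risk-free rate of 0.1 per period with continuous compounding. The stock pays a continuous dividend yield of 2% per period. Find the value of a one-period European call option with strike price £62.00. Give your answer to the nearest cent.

Per-period risk-free factor R = e^0.1 = 1.1052; dividend-adjusted growth = e^(0.1−0.02) = 1.0833.
Risk-neutral probability p = (1.0833 − 0.75)/(1.15 − 0.75) = 0.3333/0.4000 = 0.8332
Terminal stock prices: S_u = 69, S_d = 45
Terminal payoffs (S − K): max(7, 0) = 7, max(-17, 0) = 0
Node 0 (S = 60): V_0 = e^(−0.1)·[0.8332·7.0000 + 0.1668·0.0000] = 5.2775

£5.28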